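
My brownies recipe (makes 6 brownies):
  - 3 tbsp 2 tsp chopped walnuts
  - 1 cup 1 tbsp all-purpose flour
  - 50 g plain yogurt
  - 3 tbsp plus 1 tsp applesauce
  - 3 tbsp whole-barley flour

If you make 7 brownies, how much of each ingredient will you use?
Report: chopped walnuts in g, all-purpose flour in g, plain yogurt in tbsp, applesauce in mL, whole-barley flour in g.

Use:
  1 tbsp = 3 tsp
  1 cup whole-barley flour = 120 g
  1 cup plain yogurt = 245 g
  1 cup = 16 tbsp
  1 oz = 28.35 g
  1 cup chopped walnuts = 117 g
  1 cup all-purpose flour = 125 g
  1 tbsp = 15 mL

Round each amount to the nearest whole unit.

Scaling factor: 7/6.
chopped walnuts: (3 tbsp + 2 tsp = 11/3 tbsp) × 7/6 ÷ 16 tbsp/cup × 117 g/cup ≈ 31 g
all-purpose flour: (1 cup + 1 tbsp = 1.0625 cup) × 7/6 × 125 g/cup ≈ 155 g
plain yogurt: 50 g × 7/6 ÷ 245 g/cup × 16 tbsp/cup ≈ 4 tbsp
applesauce: (3 tbsp + 1 tsp = 10/3 tbsp) × 7/6 × 15 mL/tbsp ≈ 58 mL
whole-barley flour: 3 tbsp × 7/6 ÷ 16 tbsp/cup × 120 g/cup ≈ 26 g

chopped walnuts: 31 g; all-purpose flour: 155 g; plain yogurt: 4 tbsp; applesauce: 58 mL; whole-barley flour: 26 g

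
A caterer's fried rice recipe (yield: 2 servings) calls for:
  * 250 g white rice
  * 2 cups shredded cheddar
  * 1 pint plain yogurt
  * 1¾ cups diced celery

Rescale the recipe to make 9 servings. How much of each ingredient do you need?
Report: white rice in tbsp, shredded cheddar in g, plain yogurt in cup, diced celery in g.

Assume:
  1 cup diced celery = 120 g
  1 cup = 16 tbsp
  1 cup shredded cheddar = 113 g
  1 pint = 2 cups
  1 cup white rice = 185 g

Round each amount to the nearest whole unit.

white rice: 97 tbsp; shredded cheddar: 1017 g; plain yogurt: 9 cup; diced celery: 945 g

Scaling factor: 9/2 = 4.5.
white rice: 250 g × 9/2 ÷ 185 g/cup × 16 tbsp/cup ≈ 97 tbsp
shredded cheddar: 2 cup × 9/2 × 113 g/cup = 1017 g
plain yogurt: 1 pint × 9/2 × 2 cup/pint = 9 cup
diced celery: 1.75 cup × 9/2 × 120 g/cup = 945 g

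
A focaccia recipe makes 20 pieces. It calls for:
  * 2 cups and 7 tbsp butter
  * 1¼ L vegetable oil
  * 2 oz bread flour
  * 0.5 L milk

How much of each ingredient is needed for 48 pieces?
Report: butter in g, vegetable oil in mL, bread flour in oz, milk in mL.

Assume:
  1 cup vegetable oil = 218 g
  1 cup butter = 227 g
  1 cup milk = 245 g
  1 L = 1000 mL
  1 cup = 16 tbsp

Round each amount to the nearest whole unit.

Scaling factor: 48/20 = 12/5 = 2.4.
butter: (2 cup + 7 tbsp = 2.4375 cup) × 12/5 × 227 g/cup ≈ 1328 g
vegetable oil: 1.25 L × 12/5 × 1000 mL/L = 3000 mL
bread flour: 2 oz × 12/5 ≈ 5 oz
milk: 0.5 L × 12/5 × 1000 mL/L = 1200 mL

butter: 1328 g; vegetable oil: 3000 mL; bread flour: 5 oz; milk: 1200 mL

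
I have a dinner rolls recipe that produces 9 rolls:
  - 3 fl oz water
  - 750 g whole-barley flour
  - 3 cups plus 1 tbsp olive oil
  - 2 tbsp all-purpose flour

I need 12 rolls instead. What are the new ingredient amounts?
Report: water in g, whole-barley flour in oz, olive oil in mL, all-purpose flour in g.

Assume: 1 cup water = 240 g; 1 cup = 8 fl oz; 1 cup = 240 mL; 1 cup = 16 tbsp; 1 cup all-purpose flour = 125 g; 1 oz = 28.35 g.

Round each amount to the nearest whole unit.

Scaling factor: 12/9 = 4/3.
water: 3 fl oz × 4/3 ÷ 8 fl oz/cup × 240 g/cup = 120 g
whole-barley flour: 750 g × 4/3 ÷ 28.35 g/oz ≈ 35 oz
olive oil: (3 cup + 1 tbsp = 3.0625 cup) × 4/3 × 240 mL/cup = 980 mL
all-purpose flour: 2 tbsp × 4/3 ÷ 16 tbsp/cup × 125 g/cup ≈ 21 g

water: 120 g; whole-barley flour: 35 oz; olive oil: 980 mL; all-purpose flour: 21 g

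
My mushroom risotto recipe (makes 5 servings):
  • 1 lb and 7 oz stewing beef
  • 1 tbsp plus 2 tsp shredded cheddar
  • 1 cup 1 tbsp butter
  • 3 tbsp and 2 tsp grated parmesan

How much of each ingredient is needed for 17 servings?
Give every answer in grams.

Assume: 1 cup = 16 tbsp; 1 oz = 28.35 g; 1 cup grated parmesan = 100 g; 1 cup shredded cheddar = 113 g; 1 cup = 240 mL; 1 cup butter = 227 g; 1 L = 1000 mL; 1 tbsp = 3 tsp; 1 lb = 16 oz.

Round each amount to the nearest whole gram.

Scaling factor: 17/5 = 3.4.
stewing beef: (1 lb + 7 oz = 1.4375 lb) × 17/5 × 16 oz/lb × 28.35 g/oz ≈ 2217 g
shredded cheddar: (1 tbsp + 2 tsp = 5/3 tbsp) × 17/5 ÷ 16 tbsp/cup × 113 g/cup ≈ 40 g
butter: (1 cup + 1 tbsp = 1.0625 cup) × 17/5 × 227 g/cup ≈ 820 g
grated parmesan: (3 tbsp + 2 tsp = 11/3 tbsp) × 17/5 ÷ 16 tbsp/cup × 100 g/cup ≈ 78 g

stewing beef: 2217 g; shredded cheddar: 40 g; butter: 820 g; grated parmesan: 78 g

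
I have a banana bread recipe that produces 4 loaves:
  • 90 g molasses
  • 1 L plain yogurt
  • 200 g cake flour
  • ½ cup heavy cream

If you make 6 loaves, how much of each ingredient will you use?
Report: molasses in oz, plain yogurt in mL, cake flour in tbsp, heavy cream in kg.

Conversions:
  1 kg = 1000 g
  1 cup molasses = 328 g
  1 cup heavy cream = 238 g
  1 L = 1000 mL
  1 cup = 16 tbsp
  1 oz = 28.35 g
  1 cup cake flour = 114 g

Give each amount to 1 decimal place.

molasses: 4.8 oz; plain yogurt: 1500.0 mL; cake flour: 42.1 tbsp; heavy cream: 0.2 kg

Scaling factor: 6/4 = 3/2 = 1.5.
molasses: 90 g × 3/2 ÷ 28.35 g/oz ≈ 4.8 oz
plain yogurt: 1 L × 3/2 × 1000 mL/L = 1500.0 mL
cake flour: 200 g × 3/2 ÷ 114 g/cup × 16 tbsp/cup ≈ 42.1 tbsp
heavy cream: 0.5 cup × 3/2 × 238 g/cup ÷ 1000 g/kg ≈ 0.2 kg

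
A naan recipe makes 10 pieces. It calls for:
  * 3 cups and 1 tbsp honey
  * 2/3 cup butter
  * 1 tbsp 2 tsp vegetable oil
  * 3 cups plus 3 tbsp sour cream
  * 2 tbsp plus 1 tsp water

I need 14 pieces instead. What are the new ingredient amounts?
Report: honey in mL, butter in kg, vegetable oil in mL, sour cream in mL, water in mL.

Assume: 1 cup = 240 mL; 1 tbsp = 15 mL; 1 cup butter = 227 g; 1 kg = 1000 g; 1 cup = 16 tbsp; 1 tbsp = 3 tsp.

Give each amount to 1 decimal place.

honey: 1029.0 mL; butter: 0.2 kg; vegetable oil: 35.0 mL; sour cream: 1071.0 mL; water: 49.0 mL

Scaling factor: 14/10 = 7/5 = 1.4.
honey: (3 cup + 1 tbsp = 3.0625 cup) × 7/5 × 240 mL/cup = 1029.0 mL
butter: 2/3 cup × 7/5 × 227 g/cup ÷ 1000 g/kg ≈ 0.2 kg
vegetable oil: (1 tbsp + 2 tsp = 5/3 tbsp) × 7/5 × 15 mL/tbsp = 35.0 mL
sour cream: (3 cup + 3 tbsp = 3.1875 cup) × 7/5 × 240 mL/cup = 1071.0 mL
water: (2 tbsp + 1 tsp = 7/3 tbsp) × 7/5 × 15 mL/tbsp = 49.0 mL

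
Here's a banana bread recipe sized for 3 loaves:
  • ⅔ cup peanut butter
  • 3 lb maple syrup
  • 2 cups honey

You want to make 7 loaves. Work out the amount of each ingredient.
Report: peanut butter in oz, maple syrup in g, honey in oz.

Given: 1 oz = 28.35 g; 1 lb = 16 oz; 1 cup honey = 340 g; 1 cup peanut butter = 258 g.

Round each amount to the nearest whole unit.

Scaling factor: 7/3.
peanut butter: 2/3 cup × 7/3 × 258 g/cup ÷ 28.35 g/oz ≈ 14 oz
maple syrup: 3 lb × 7/3 × 16 oz/lb × 28.35 g/oz ≈ 3175 g
honey: 2 cup × 7/3 × 340 g/cup ÷ 28.35 g/oz ≈ 56 oz

peanut butter: 14 oz; maple syrup: 3175 g; honey: 56 oz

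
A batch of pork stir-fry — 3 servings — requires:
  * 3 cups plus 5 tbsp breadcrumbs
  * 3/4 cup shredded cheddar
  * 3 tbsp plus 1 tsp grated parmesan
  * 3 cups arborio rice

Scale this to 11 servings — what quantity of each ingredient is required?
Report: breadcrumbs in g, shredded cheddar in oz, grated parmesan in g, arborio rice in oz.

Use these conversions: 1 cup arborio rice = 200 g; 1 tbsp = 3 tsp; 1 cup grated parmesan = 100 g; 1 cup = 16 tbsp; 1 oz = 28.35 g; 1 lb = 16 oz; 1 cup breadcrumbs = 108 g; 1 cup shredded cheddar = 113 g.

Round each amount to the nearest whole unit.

Scaling factor: 11/3.
breadcrumbs: (3 cup + 5 tbsp = 3.3125 cup) × 11/3 × 108 g/cup ≈ 1312 g
shredded cheddar: 0.75 cup × 11/3 × 113 g/cup ÷ 28.35 g/oz ≈ 11 oz
grated parmesan: (3 tbsp + 1 tsp = 10/3 tbsp) × 11/3 ÷ 16 tbsp/cup × 100 g/cup ≈ 76 g
arborio rice: 3 cup × 11/3 × 200 g/cup ÷ 28.35 g/oz ≈ 78 oz

breadcrumbs: 1312 g; shredded cheddar: 11 oz; grated parmesan: 76 g; arborio rice: 78 oz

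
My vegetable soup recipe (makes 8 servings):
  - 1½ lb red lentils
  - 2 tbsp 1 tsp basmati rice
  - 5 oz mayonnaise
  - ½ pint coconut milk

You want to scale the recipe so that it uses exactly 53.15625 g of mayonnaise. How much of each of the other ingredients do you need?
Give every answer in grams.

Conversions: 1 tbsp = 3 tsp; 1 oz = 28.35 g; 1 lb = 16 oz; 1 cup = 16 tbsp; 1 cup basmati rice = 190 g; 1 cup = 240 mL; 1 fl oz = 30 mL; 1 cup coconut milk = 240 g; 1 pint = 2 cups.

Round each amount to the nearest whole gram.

The original recipe has 141.75 g of mayonnaise, so the scaling factor is 53.15625 ÷ 141.75 = 3/8 = 0.375.
red lentils: 1.5 lb × 3/8 × 16 oz/lb × 28.35 g/oz ≈ 255 g
basmati rice: (2 tbsp + 1 tsp = 7/3 tbsp) × 3/8 ÷ 16 tbsp/cup × 190 g/cup ≈ 10 g
coconut milk: 0.5 pint × 3/8 × 2 cup/pint × 240 g/cup = 90 g

red lentils: 255 g; basmati rice: 10 g; coconut milk: 90 g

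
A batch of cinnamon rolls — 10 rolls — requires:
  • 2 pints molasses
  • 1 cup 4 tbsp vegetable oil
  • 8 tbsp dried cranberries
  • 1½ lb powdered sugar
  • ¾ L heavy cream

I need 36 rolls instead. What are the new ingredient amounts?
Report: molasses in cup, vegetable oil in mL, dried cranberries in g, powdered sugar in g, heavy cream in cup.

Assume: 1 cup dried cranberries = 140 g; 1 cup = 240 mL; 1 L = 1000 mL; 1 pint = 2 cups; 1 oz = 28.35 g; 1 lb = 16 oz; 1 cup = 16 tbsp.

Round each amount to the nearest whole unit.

Scaling factor: 36/10 = 18/5 = 3.6.
molasses: 2 pint × 18/5 × 2 cup/pint ≈ 14 cup
vegetable oil: (1 cup + 4 tbsp = 1.25 cup) × 18/5 × 240 mL/cup = 1080 mL
dried cranberries: 8 tbsp × 18/5 ÷ 16 tbsp/cup × 140 g/cup = 252 g
powdered sugar: 1.5 lb × 18/5 × 16 oz/lb × 28.35 g/oz ≈ 2449 g
heavy cream: 0.75 L × 18/5 × 1000 mL/L ÷ 240 mL/cup ≈ 11 cup

molasses: 14 cup; vegetable oil: 1080 mL; dried cranberries: 252 g; powdered sugar: 2449 g; heavy cream: 11 cup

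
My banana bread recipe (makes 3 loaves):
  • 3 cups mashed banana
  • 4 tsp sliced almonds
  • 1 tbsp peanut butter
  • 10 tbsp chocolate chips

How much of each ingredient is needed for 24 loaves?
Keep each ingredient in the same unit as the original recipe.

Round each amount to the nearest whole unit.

Scaling factor: 24/3 = 8.
mashed banana: 3 cup × 8 = 24 cup
sliced almonds: 4 tsp × 8 = 32 tsp
peanut butter: 1 tbsp × 8 = 8 tbsp
chocolate chips: 10 tbsp × 8 = 80 tbsp

mashed banana: 24 cup; sliced almonds: 32 tsp; peanut butter: 8 tbsp; chocolate chips: 80 tbsp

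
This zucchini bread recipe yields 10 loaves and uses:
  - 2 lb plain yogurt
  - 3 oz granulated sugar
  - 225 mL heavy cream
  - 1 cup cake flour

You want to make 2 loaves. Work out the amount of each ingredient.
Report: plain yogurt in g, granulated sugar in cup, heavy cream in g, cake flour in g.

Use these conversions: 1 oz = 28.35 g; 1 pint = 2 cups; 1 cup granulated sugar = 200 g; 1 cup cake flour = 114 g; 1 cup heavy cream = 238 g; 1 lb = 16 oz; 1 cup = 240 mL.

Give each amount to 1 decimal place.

Scaling factor: 2/10 = 1/5 = 0.2.
plain yogurt: 2 lb × 1/5 × 16 oz/lb × 28.35 g/oz ≈ 181.4 g
granulated sugar: 3 oz × 1/5 × 28.35 g/oz ÷ 200 g/cup ≈ 0.1 cup
heavy cream: 225 mL × 1/5 ÷ 240 mL/cup × 238 g/cup ≈ 44.6 g
cake flour: 1 cup × 1/5 × 114 g/cup = 22.8 g

plain yogurt: 181.4 g; granulated sugar: 0.1 cup; heavy cream: 44.6 g; cake flour: 22.8 g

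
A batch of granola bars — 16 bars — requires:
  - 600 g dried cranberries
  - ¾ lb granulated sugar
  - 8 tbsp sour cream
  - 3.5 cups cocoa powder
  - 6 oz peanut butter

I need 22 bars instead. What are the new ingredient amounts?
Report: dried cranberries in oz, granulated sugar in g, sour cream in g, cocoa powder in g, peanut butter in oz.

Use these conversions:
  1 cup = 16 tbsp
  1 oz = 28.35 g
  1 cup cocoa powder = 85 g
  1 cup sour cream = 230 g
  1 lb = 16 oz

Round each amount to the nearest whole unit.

dried cranberries: 29 oz; granulated sugar: 468 g; sour cream: 158 g; cocoa powder: 409 g; peanut butter: 8 oz

Scaling factor: 22/16 = 11/8 = 1.375.
dried cranberries: 600 g × 11/8 ÷ 28.35 g/oz ≈ 29 oz
granulated sugar: 0.75 lb × 11/8 × 16 oz/lb × 28.35 g/oz ≈ 468 g
sour cream: 8 tbsp × 11/8 ÷ 16 tbsp/cup × 230 g/cup ≈ 158 g
cocoa powder: 3.5 cup × 11/8 × 85 g/cup ≈ 409 g
peanut butter: 6 oz × 11/8 ≈ 8 oz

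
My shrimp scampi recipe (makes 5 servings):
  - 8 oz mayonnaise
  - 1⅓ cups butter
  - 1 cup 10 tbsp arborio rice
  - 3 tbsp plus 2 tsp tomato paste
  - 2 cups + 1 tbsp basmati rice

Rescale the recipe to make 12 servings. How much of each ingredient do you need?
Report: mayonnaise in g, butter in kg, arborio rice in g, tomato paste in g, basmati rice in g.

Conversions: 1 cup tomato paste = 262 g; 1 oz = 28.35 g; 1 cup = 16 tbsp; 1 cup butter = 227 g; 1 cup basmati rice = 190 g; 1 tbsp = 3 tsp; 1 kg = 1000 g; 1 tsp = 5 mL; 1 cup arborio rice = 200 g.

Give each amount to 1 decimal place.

mayonnaise: 544.3 g; butter: 0.7 kg; arborio rice: 780.0 g; tomato paste: 144.1 g; basmati rice: 940.5 g

Scaling factor: 12/5 = 2.4.
mayonnaise: 8 oz × 12/5 × 28.35 g/oz ≈ 544.3 g
butter: 4/3 cup × 12/5 × 227 g/cup ÷ 1000 g/kg ≈ 0.7 kg
arborio rice: (1 cup + 10 tbsp = 1.625 cup) × 12/5 × 200 g/cup = 780.0 g
tomato paste: (3 tbsp + 2 tsp = 11/3 tbsp) × 12/5 ÷ 16 tbsp/cup × 262 g/cup = 144.1 g
basmati rice: (2 cup + 1 tbsp = 2.0625 cup) × 12/5 × 190 g/cup = 940.5 g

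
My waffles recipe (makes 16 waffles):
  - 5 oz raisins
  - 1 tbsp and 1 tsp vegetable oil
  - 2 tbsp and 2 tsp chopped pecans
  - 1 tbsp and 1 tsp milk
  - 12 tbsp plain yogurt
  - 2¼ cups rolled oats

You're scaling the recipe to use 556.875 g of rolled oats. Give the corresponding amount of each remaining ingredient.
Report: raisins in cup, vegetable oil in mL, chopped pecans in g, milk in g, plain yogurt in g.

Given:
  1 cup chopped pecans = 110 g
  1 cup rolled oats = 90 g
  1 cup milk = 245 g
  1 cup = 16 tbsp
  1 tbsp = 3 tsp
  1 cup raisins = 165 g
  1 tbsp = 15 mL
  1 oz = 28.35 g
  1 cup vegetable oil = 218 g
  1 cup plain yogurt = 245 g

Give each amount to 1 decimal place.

raisins: 2.4 cup; vegetable oil: 55.0 mL; chopped pecans: 50.4 g; milk: 56.1 g; plain yogurt: 505.3 g

The original recipe has 202.5 g of rolled oats, so the scaling factor is 556.875 ÷ 202.5 = 11/4 = 2.75.
raisins: 5 oz × 11/4 × 28.35 g/oz ÷ 165 g/cup ≈ 2.4 cup
vegetable oil: (1 tbsp + 1 tsp = 4/3 tbsp) × 11/4 × 15 mL/tbsp = 55.0 mL
chopped pecans: (2 tbsp + 2 tsp = 8/3 tbsp) × 11/4 ÷ 16 tbsp/cup × 110 g/cup ≈ 50.4 g
milk: (1 tbsp + 1 tsp = 4/3 tbsp) × 11/4 ÷ 16 tbsp/cup × 245 g/cup ≈ 56.1 g
plain yogurt: 12 tbsp × 11/4 ÷ 16 tbsp/cup × 245 g/cup ≈ 505.3 g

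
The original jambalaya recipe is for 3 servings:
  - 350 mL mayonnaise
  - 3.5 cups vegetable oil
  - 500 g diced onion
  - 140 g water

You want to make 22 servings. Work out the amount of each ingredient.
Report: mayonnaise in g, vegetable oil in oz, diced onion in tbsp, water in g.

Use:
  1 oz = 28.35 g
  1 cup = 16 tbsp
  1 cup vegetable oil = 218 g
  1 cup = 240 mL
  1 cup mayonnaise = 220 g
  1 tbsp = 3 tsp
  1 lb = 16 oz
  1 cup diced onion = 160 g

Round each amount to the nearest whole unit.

mayonnaise: 2353 g; vegetable oil: 197 oz; diced onion: 367 tbsp; water: 1027 g

Scaling factor: 22/3.
mayonnaise: 350 mL × 22/3 ÷ 240 mL/cup × 220 g/cup ≈ 2353 g
vegetable oil: 3.5 cup × 22/3 × 218 g/cup ÷ 28.35 g/oz ≈ 197 oz
diced onion: 500 g × 22/3 ÷ 160 g/cup × 16 tbsp/cup ≈ 367 tbsp
water: 140 g × 22/3 ≈ 1027 g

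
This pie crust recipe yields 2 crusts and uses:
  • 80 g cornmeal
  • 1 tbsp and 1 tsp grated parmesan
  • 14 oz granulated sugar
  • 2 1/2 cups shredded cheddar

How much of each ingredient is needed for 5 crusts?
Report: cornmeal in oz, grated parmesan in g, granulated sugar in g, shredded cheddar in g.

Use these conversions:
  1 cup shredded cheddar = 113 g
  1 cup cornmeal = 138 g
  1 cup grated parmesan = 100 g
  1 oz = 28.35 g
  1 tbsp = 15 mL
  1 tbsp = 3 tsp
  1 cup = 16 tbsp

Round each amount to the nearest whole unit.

cornmeal: 7 oz; grated parmesan: 21 g; granulated sugar: 992 g; shredded cheddar: 706 g

Scaling factor: 5/2 = 2.5.
cornmeal: 80 g × 5/2 ÷ 28.35 g/oz ≈ 7 oz
grated parmesan: (1 tbsp + 1 tsp = 4/3 tbsp) × 5/2 ÷ 16 tbsp/cup × 100 g/cup ≈ 21 g
granulated sugar: 14 oz × 5/2 × 28.35 g/oz ≈ 992 g
shredded cheddar: 2.5 cup × 5/2 × 113 g/cup ≈ 706 g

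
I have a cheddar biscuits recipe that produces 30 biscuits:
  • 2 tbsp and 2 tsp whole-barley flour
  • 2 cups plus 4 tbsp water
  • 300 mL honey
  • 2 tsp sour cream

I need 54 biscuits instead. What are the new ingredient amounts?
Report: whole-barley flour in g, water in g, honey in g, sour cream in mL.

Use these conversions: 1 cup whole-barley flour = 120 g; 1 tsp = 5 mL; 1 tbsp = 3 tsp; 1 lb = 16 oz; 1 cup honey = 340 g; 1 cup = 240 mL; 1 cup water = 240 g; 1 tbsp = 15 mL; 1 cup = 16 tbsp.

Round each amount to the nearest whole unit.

Scaling factor: 54/30 = 9/5 = 1.8.
whole-barley flour: (2 tbsp + 2 tsp = 8/3 tbsp) × 9/5 ÷ 16 tbsp/cup × 120 g/cup = 36 g
water: (2 cup + 4 tbsp = 2.25 cup) × 9/5 × 240 g/cup = 972 g
honey: 300 mL × 9/5 ÷ 240 mL/cup × 340 g/cup = 765 g
sour cream: 2 tsp × 9/5 × 5 mL/tsp = 18 mL

whole-barley flour: 36 g; water: 972 g; honey: 765 g; sour cream: 18 mL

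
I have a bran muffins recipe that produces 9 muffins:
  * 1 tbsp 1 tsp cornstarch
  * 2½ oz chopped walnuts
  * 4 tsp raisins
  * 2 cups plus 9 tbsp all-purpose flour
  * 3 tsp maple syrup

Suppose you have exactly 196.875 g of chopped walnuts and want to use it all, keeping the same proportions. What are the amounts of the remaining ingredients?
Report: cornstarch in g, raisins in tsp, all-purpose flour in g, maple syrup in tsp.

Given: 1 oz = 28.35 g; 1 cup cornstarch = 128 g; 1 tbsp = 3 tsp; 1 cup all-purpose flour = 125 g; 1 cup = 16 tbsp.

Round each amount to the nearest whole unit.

The original recipe has 70.875 g of chopped walnuts, so the scaling factor is 196.875 ÷ 70.875 = 25/9.
cornstarch: (1 tbsp + 1 tsp = 4/3 tbsp) × 25/9 ÷ 16 tbsp/cup × 128 g/cup ≈ 30 g
raisins: 4 tsp × 25/9 ≈ 11 tsp
all-purpose flour: (2 cup + 9 tbsp = 2.5625 cup) × 25/9 × 125 g/cup ≈ 890 g
maple syrup: 3 tsp × 25/9 ≈ 8 tsp

cornstarch: 30 g; raisins: 11 tsp; all-purpose flour: 890 g; maple syrup: 8 tsp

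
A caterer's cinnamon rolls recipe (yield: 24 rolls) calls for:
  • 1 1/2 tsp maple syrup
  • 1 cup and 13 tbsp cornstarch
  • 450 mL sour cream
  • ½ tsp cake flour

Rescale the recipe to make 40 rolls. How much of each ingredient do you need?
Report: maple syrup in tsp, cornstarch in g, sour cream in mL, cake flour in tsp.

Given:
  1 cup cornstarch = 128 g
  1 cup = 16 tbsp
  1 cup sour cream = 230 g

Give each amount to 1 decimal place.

Scaling factor: 40/24 = 5/3.
maple syrup: 1.5 tsp × 5/3 = 2.5 tsp
cornstarch: (1 cup + 13 tbsp = 1.8125 cup) × 5/3 × 128 g/cup ≈ 386.7 g
sour cream: 450 mL × 5/3 = 750.0 mL
cake flour: 0.5 tsp × 5/3 ≈ 0.8 tsp

maple syrup: 2.5 tsp; cornstarch: 386.7 g; sour cream: 750.0 mL; cake flour: 0.8 tsp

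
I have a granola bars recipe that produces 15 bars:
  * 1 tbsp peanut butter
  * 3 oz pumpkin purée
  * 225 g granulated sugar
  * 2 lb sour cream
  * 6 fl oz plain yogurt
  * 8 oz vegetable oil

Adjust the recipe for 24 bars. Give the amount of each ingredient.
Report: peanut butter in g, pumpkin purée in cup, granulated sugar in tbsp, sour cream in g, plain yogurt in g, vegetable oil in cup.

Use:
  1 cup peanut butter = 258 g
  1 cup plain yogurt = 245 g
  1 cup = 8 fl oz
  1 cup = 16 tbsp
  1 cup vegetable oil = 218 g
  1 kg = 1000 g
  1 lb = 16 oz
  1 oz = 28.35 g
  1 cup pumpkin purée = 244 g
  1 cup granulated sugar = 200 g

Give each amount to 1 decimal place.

peanut butter: 25.8 g; pumpkin purée: 0.6 cup; granulated sugar: 28.8 tbsp; sour cream: 1451.5 g; plain yogurt: 294.0 g; vegetable oil: 1.7 cup

Scaling factor: 24/15 = 8/5 = 1.6.
peanut butter: 1 tbsp × 8/5 ÷ 16 tbsp/cup × 258 g/cup = 25.8 g
pumpkin purée: 3 oz × 8/5 × 28.35 g/oz ÷ 244 g/cup ≈ 0.6 cup
granulated sugar: 225 g × 8/5 ÷ 200 g/cup × 16 tbsp/cup = 28.8 tbsp
sour cream: 2 lb × 8/5 × 16 oz/lb × 28.35 g/oz ≈ 1451.5 g
plain yogurt: 6 fl oz × 8/5 ÷ 8 fl oz/cup × 245 g/cup = 294.0 g
vegetable oil: 8 oz × 8/5 × 28.35 g/oz ÷ 218 g/cup ≈ 1.7 cup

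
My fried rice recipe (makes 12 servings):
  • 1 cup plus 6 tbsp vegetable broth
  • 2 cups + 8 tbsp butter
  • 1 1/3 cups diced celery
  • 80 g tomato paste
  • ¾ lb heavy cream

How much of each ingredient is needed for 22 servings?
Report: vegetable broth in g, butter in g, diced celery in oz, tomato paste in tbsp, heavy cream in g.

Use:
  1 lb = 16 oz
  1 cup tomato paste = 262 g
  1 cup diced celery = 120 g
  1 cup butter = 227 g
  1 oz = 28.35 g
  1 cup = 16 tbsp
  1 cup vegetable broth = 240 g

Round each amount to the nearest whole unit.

Scaling factor: 22/12 = 11/6.
vegetable broth: (1 cup + 6 tbsp = 1.375 cup) × 11/6 × 240 g/cup = 605 g
butter: (2 cup + 8 tbsp = 2.5 cup) × 11/6 × 227 g/cup ≈ 1040 g
diced celery: 4/3 cup × 11/6 × 120 g/cup ÷ 28.35 g/oz ≈ 10 oz
tomato paste: 80 g × 11/6 ÷ 262 g/cup × 16 tbsp/cup ≈ 9 tbsp
heavy cream: 0.75 lb × 11/6 × 16 oz/lb × 28.35 g/oz ≈ 624 g

vegetable broth: 605 g; butter: 1040 g; diced celery: 10 oz; tomato paste: 9 tbsp; heavy cream: 624 g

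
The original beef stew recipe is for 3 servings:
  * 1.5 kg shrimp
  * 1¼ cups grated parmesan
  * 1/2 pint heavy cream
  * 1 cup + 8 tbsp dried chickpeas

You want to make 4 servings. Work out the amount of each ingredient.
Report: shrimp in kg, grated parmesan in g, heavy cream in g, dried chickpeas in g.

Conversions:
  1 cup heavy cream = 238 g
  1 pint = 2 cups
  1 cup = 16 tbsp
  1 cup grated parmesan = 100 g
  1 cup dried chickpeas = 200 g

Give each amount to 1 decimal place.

shrimp: 2.0 kg; grated parmesan: 166.7 g; heavy cream: 317.3 g; dried chickpeas: 400.0 g

Scaling factor: 4/3.
shrimp: 1.5 kg × 4/3 = 2.0 kg
grated parmesan: 1.25 cup × 4/3 × 100 g/cup ≈ 166.7 g
heavy cream: 0.5 pint × 4/3 × 2 cup/pint × 238 g/cup ≈ 317.3 g
dried chickpeas: (1 cup + 8 tbsp = 1.5 cup) × 4/3 × 200 g/cup = 400.0 g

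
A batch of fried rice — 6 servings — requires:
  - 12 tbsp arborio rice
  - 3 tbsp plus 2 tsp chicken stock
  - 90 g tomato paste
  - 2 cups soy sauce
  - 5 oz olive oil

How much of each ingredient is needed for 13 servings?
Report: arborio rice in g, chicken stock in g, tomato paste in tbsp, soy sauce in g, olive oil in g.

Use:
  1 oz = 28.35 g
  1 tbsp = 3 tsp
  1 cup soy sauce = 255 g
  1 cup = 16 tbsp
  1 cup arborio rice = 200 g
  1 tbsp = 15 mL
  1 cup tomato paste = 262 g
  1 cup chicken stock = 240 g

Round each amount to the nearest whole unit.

arborio rice: 325 g; chicken stock: 119 g; tomato paste: 12 tbsp; soy sauce: 1105 g; olive oil: 307 g

Scaling factor: 13/6.
arborio rice: 12 tbsp × 13/6 ÷ 16 tbsp/cup × 200 g/cup = 325 g
chicken stock: (3 tbsp + 2 tsp = 11/3 tbsp) × 13/6 ÷ 16 tbsp/cup × 240 g/cup ≈ 119 g
tomato paste: 90 g × 13/6 ÷ 262 g/cup × 16 tbsp/cup ≈ 12 tbsp
soy sauce: 2 cup × 13/6 × 255 g/cup = 1105 g
olive oil: 5 oz × 13/6 × 28.35 g/oz ≈ 307 g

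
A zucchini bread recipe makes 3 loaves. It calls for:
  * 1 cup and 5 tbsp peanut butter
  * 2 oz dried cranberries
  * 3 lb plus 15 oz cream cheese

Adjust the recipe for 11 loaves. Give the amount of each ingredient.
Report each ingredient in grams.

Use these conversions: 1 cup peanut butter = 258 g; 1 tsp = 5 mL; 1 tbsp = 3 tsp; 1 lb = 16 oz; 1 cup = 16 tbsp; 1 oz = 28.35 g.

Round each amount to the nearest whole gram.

peanut butter: 1242 g; dried cranberries: 208 g; cream cheese: 6549 g

Scaling factor: 11/3.
peanut butter: (1 cup + 5 tbsp = 1.3125 cup) × 11/3 × 258 g/cup ≈ 1242 g
dried cranberries: 2 oz × 11/3 × 28.35 g/oz ≈ 208 g
cream cheese: (3 lb + 15 oz = 3.9375 lb) × 11/3 × 16 oz/lb × 28.35 g/oz ≈ 6549 g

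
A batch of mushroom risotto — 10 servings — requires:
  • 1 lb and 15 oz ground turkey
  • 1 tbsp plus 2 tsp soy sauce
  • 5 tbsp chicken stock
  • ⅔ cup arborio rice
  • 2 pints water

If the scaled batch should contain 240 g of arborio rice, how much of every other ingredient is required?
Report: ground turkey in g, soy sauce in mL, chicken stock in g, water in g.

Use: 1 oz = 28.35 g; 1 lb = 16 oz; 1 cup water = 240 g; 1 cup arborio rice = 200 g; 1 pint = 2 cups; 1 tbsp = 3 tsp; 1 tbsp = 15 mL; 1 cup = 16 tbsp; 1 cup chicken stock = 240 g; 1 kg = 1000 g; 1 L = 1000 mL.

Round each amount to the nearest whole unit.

ground turkey: 1582 g; soy sauce: 45 mL; chicken stock: 135 g; water: 1728 g

The original recipe has 400/3 g of arborio rice, so the scaling factor is 240 ÷ 400/3 = 9/5 = 1.8.
ground turkey: (1 lb + 15 oz = 1.9375 lb) × 9/5 × 16 oz/lb × 28.35 g/oz ≈ 1582 g
soy sauce: (1 tbsp + 2 tsp = 5/3 tbsp) × 9/5 × 15 mL/tbsp = 45 mL
chicken stock: 5 tbsp × 9/5 ÷ 16 tbsp/cup × 240 g/cup = 135 g
water: 2 pint × 9/5 × 2 cup/pint × 240 g/cup = 1728 g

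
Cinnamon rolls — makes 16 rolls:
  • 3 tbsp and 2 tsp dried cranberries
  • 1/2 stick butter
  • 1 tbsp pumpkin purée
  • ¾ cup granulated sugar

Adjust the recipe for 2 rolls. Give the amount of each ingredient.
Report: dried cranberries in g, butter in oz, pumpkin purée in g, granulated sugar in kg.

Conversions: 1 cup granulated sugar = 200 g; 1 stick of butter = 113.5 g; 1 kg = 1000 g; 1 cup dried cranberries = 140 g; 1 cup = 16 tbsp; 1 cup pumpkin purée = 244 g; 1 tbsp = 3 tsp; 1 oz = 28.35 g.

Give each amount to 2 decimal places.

dried cranberries: 4.01 g; butter: 0.25 oz; pumpkin purée: 1.91 g; granulated sugar: 0.02 kg

Scaling factor: 2/16 = 1/8 = 0.125.
dried cranberries: (3 tbsp + 2 tsp = 11/3 tbsp) × 1/8 ÷ 16 tbsp/cup × 140 g/cup ≈ 4.01 g
butter: 0.5 stick × 1/8 × 113.5 g/stick ÷ 28.35 g/oz ≈ 0.25 oz
pumpkin purée: 1 tbsp × 1/8 ÷ 16 tbsp/cup × 244 g/cup ≈ 1.91 g
granulated sugar: 0.75 cup × 1/8 × 200 g/cup ÷ 1000 g/kg ≈ 0.02 kg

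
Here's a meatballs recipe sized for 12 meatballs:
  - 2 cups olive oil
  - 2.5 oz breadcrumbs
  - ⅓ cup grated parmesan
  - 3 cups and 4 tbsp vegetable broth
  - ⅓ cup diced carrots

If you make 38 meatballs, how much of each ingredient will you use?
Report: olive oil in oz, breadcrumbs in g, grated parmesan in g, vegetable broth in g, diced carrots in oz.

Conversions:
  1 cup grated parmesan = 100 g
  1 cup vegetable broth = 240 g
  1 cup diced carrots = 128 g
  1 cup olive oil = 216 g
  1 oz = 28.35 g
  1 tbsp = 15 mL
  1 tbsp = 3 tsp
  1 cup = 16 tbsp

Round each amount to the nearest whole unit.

Scaling factor: 38/12 = 19/6.
olive oil: 2 cup × 19/6 × 216 g/cup ÷ 28.35 g/oz ≈ 48 oz
breadcrumbs: 2.5 oz × 19/6 × 28.35 g/oz ≈ 224 g
grated parmesan: 1/3 cup × 19/6 × 100 g/cup ≈ 106 g
vegetable broth: (3 cup + 4 tbsp = 3.25 cup) × 19/6 × 240 g/cup = 2470 g
diced carrots: 1/3 cup × 19/6 × 128 g/cup ÷ 28.35 g/oz ≈ 5 oz

olive oil: 48 oz; breadcrumbs: 224 g; grated parmesan: 106 g; vegetable broth: 2470 g; diced carrots: 5 oz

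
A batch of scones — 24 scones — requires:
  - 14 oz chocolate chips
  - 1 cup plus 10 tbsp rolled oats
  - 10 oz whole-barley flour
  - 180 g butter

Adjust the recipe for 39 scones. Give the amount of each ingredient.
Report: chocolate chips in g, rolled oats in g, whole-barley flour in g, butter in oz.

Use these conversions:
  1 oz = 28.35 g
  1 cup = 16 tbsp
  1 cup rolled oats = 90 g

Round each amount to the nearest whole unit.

chocolate chips: 645 g; rolled oats: 238 g; whole-barley flour: 461 g; butter: 10 oz

Scaling factor: 39/24 = 13/8 = 1.625.
chocolate chips: 14 oz × 13/8 × 28.35 g/oz ≈ 645 g
rolled oats: (1 cup + 10 tbsp = 1.625 cup) × 13/8 × 90 g/cup ≈ 238 g
whole-barley flour: 10 oz × 13/8 × 28.35 g/oz ≈ 461 g
butter: 180 g × 13/8 ÷ 28.35 g/oz ≈ 10 oz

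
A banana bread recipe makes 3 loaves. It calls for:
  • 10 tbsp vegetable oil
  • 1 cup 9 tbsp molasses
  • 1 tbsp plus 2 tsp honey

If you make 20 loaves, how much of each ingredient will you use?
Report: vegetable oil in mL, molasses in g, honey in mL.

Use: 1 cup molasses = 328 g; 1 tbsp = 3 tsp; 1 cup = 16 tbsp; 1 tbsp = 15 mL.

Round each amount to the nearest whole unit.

vegetable oil: 1000 mL; molasses: 3417 g; honey: 167 mL

Scaling factor: 20/3.
vegetable oil: 10 tbsp × 20/3 × 15 mL/tbsp = 1000 mL
molasses: (1 cup + 9 tbsp = 1.5625 cup) × 20/3 × 328 g/cup ≈ 3417 g
honey: (1 tbsp + 2 tsp = 5/3 tbsp) × 20/3 × 15 mL/tbsp ≈ 167 mL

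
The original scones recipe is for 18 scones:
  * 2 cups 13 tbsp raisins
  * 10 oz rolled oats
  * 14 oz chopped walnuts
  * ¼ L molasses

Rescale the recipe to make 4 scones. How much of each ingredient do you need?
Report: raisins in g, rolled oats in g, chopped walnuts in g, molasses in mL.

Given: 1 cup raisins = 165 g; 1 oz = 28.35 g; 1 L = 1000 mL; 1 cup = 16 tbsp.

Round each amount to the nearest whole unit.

raisins: 103 g; rolled oats: 63 g; chopped walnuts: 88 g; molasses: 56 mL

Scaling factor: 4/18 = 2/9.
raisins: (2 cup + 13 tbsp = 2.8125 cup) × 2/9 × 165 g/cup ≈ 103 g
rolled oats: 10 oz × 2/9 × 28.35 g/oz = 63 g
chopped walnuts: 14 oz × 2/9 × 28.35 g/oz ≈ 88 g
molasses: 0.25 L × 2/9 × 1000 mL/L ≈ 56 mL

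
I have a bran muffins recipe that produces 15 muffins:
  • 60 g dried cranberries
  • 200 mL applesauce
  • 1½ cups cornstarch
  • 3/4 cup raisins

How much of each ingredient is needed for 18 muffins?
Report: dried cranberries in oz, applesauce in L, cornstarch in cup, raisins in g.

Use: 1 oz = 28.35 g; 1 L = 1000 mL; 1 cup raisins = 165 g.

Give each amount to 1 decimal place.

dried cranberries: 2.5 oz; applesauce: 0.2 L; cornstarch: 1.8 cup; raisins: 148.5 g

Scaling factor: 18/15 = 6/5 = 1.2.
dried cranberries: 60 g × 6/5 ÷ 28.35 g/oz ≈ 2.5 oz
applesauce: 200 mL × 6/5 ÷ 1000 mL/L ≈ 0.2 L
cornstarch: 1.5 cup × 6/5 = 1.8 cup
raisins: 0.75 cup × 6/5 × 165 g/cup = 148.5 g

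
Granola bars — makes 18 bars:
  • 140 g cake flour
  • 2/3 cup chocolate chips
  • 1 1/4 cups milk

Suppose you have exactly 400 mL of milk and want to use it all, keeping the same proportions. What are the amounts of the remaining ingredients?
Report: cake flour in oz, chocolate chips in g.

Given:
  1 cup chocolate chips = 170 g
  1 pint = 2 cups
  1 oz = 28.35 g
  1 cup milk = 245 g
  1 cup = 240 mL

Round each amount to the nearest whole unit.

cake flour: 7 oz; chocolate chips: 151 g

The original recipe has 300 mL of milk, so the scaling factor is 400 ÷ 300 = 4/3.
cake flour: 140 g × 4/3 ÷ 28.35 g/oz ≈ 7 oz
chocolate chips: 2/3 cup × 4/3 × 170 g/cup ≈ 151 g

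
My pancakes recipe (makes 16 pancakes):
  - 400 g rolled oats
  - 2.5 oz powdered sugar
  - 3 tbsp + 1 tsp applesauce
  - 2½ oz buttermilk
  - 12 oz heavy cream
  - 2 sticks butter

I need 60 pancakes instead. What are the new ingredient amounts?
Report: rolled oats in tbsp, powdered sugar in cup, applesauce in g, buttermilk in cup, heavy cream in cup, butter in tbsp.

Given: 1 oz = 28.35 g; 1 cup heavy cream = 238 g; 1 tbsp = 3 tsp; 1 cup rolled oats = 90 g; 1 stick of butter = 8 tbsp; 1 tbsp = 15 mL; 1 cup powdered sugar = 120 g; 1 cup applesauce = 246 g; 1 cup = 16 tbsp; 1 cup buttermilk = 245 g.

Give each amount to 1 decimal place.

rolled oats: 266.7 tbsp; powdered sugar: 2.2 cup; applesauce: 192.2 g; buttermilk: 1.1 cup; heavy cream: 5.4 cup; butter: 60.0 tbsp

Scaling factor: 60/16 = 15/4 = 3.75.
rolled oats: 400 g × 15/4 ÷ 90 g/cup × 16 tbsp/cup ≈ 266.7 tbsp
powdered sugar: 2.5 oz × 15/4 × 28.35 g/oz ÷ 120 g/cup ≈ 2.2 cup
applesauce: (3 tbsp + 1 tsp = 10/3 tbsp) × 15/4 ÷ 16 tbsp/cup × 246 g/cup ≈ 192.2 g
buttermilk: 2.5 oz × 15/4 × 28.35 g/oz ÷ 245 g/cup ≈ 1.1 cup
heavy cream: 12 oz × 15/4 × 28.35 g/oz ÷ 238 g/cup ≈ 5.4 cup
butter: 2 stick × 15/4 × 8 tbsp/stick = 60.0 tbsp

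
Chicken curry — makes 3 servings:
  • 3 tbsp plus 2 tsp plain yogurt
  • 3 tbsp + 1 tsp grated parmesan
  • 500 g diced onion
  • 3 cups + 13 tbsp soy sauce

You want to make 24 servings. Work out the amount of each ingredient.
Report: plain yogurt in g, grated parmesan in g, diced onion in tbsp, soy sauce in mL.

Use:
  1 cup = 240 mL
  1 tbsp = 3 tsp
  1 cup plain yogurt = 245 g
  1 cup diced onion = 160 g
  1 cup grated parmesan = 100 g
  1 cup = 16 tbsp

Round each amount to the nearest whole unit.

plain yogurt: 449 g; grated parmesan: 167 g; diced onion: 400 tbsp; soy sauce: 7320 mL

Scaling factor: 24/3 = 8.
plain yogurt: (3 tbsp + 2 tsp = 11/3 tbsp) × 8 ÷ 16 tbsp/cup × 245 g/cup ≈ 449 g
grated parmesan: (3 tbsp + 1 tsp = 10/3 tbsp) × 8 ÷ 16 tbsp/cup × 100 g/cup ≈ 167 g
diced onion: 500 g × 8 ÷ 160 g/cup × 16 tbsp/cup = 400 tbsp
soy sauce: (3 cup + 13 tbsp = 3.8125 cup) × 8 × 240 mL/cup = 7320 mL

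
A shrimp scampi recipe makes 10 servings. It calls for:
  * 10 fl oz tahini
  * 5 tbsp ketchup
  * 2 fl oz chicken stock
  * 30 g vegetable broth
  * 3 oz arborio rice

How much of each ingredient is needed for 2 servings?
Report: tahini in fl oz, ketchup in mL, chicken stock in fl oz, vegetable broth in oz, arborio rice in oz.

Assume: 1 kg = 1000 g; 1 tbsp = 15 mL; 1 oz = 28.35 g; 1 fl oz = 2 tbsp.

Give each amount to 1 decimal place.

tahini: 2.0 fl oz; ketchup: 15.0 mL; chicken stock: 0.4 fl oz; vegetable broth: 0.2 oz; arborio rice: 0.6 oz

Scaling factor: 2/10 = 1/5 = 0.2.
tahini: 10 fl oz × 1/5 = 2.0 fl oz
ketchup: 5 tbsp × 1/5 × 15 mL/tbsp = 15.0 mL
chicken stock: 2 fl oz × 1/5 = 0.4 fl oz
vegetable broth: 30 g × 1/5 ÷ 28.35 g/oz ≈ 0.2 oz
arborio rice: 3 oz × 1/5 = 0.6 oz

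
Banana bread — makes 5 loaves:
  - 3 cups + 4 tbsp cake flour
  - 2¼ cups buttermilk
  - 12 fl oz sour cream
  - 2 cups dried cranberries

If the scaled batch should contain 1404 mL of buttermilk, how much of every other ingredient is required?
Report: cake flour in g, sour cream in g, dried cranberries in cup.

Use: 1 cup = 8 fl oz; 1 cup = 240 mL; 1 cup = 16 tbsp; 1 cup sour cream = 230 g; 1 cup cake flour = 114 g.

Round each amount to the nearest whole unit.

cake flour: 963 g; sour cream: 897 g; dried cranberries: 5 cup

The original recipe has 540 mL of buttermilk, so the scaling factor is 1404 ÷ 540 = 13/5 = 2.6.
cake flour: (3 cup + 4 tbsp = 3.25 cup) × 13/5 × 114 g/cup ≈ 963 g
sour cream: 12 fl oz × 13/5 ÷ 8 fl oz/cup × 230 g/cup = 897 g
dried cranberries: 2 cup × 13/5 ≈ 5 cup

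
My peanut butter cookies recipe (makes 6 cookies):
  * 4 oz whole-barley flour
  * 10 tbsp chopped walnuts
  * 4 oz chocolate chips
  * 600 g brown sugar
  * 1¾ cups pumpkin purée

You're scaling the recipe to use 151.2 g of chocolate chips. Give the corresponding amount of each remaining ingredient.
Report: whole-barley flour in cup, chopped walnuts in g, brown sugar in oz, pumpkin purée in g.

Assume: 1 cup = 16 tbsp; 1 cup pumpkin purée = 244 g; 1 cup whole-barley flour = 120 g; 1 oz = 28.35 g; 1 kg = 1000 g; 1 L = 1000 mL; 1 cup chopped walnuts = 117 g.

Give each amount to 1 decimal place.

The original recipe has 113.4 g of chocolate chips, so the scaling factor is 151.2 ÷ 113.4 = 4/3.
whole-barley flour: 4 oz × 4/3 × 28.35 g/oz ÷ 120 g/cup ≈ 1.3 cup
chopped walnuts: 10 tbsp × 4/3 ÷ 16 tbsp/cup × 117 g/cup = 97.5 g
brown sugar: 600 g × 4/3 ÷ 28.35 g/oz ≈ 28.2 oz
pumpkin purée: 1.75 cup × 4/3 × 244 g/cup ≈ 569.3 g

whole-barley flour: 1.3 cup; chopped walnuts: 97.5 g; brown sugar: 28.2 oz; pumpkin purée: 569.3 g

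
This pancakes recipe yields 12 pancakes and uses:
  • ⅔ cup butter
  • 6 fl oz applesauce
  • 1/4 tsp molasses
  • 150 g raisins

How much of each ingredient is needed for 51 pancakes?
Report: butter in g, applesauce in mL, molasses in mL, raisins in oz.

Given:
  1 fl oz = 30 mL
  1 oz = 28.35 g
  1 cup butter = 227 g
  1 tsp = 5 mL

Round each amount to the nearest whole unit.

Scaling factor: 51/12 = 17/4 = 4.25.
butter: 2/3 cup × 17/4 × 227 g/cup ≈ 643 g
applesauce: 6 fl oz × 17/4 × 30 mL/fl oz = 765 mL
molasses: 0.25 tsp × 17/4 × 5 mL/tsp ≈ 5 mL
raisins: 150 g × 17/4 ÷ 28.35 g/oz ≈ 22 oz

butter: 643 g; applesauce: 765 mL; molasses: 5 mL; raisins: 22 oz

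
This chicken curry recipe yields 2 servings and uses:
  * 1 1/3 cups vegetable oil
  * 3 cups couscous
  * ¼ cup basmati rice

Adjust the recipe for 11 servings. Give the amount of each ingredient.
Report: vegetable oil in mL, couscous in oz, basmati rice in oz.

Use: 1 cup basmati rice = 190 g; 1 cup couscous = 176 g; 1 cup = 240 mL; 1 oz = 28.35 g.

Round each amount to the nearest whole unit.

Scaling factor: 11/2 = 5.5.
vegetable oil: 4/3 cup × 11/2 × 240 mL/cup = 1760 mL
couscous: 3 cup × 11/2 × 176 g/cup ÷ 28.35 g/oz ≈ 102 oz
basmati rice: 0.25 cup × 11/2 × 190 g/cup ÷ 28.35 g/oz ≈ 9 oz

vegetable oil: 1760 mL; couscous: 102 oz; basmati rice: 9 oz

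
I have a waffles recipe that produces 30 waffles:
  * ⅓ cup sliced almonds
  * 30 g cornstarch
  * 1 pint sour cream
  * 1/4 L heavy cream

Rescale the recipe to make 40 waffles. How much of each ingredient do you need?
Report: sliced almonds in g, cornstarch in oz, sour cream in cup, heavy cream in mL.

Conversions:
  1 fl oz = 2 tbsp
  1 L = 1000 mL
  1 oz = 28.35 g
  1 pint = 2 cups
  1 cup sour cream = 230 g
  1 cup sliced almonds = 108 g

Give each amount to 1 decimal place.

sliced almonds: 48.0 g; cornstarch: 1.4 oz; sour cream: 2.7 cup; heavy cream: 333.3 mL

Scaling factor: 40/30 = 4/3.
sliced almonds: 1/3 cup × 4/3 × 108 g/cup = 48.0 g
cornstarch: 30 g × 4/3 ÷ 28.35 g/oz ≈ 1.4 oz
sour cream: 1 pint × 4/3 × 2 cup/pint ≈ 2.7 cup
heavy cream: 0.25 L × 4/3 × 1000 mL/L ≈ 333.3 mL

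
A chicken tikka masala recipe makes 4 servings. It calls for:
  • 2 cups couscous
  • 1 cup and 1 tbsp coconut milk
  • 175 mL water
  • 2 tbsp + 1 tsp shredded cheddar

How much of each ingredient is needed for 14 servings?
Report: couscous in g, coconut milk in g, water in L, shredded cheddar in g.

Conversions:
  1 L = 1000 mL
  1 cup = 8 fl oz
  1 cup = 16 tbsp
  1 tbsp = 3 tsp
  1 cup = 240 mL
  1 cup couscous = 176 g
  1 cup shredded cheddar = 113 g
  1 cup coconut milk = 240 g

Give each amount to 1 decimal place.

Scaling factor: 14/4 = 7/2 = 3.5.
couscous: 2 cup × 7/2 × 176 g/cup = 1232.0 g
coconut milk: (1 cup + 1 tbsp = 1.0625 cup) × 7/2 × 240 g/cup = 892.5 g
water: 175 mL × 7/2 ÷ 1000 mL/L ≈ 0.6 L
shredded cheddar: (2 tbsp + 1 tsp = 7/3 tbsp) × 7/2 ÷ 16 tbsp/cup × 113 g/cup ≈ 57.7 g

couscous: 1232.0 g; coconut milk: 892.5 g; water: 0.6 L; shredded cheddar: 57.7 g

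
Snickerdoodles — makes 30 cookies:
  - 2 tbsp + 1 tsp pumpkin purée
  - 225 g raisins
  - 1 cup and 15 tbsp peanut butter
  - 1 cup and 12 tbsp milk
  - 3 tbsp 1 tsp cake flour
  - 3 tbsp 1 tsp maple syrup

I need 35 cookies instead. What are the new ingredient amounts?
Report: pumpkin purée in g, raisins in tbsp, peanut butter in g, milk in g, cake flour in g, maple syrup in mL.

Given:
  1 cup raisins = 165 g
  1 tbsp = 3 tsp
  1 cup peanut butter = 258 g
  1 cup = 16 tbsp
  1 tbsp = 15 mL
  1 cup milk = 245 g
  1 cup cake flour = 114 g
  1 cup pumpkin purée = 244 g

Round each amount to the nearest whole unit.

Scaling factor: 35/30 = 7/6.
pumpkin purée: (2 tbsp + 1 tsp = 7/3 tbsp) × 7/6 ÷ 16 tbsp/cup × 244 g/cup ≈ 42 g
raisins: 225 g × 7/6 ÷ 165 g/cup × 16 tbsp/cup ≈ 25 tbsp
peanut butter: (1 cup + 15 tbsp = 1.9375 cup) × 7/6 × 258 g/cup ≈ 583 g
milk: (1 cup + 12 tbsp = 1.75 cup) × 7/6 × 245 g/cup ≈ 500 g
cake flour: (3 tbsp + 1 tsp = 10/3 tbsp) × 7/6 ÷ 16 tbsp/cup × 114 g/cup ≈ 28 g
maple syrup: (3 tbsp + 1 tsp = 10/3 tbsp) × 7/6 × 15 mL/tbsp ≈ 58 mL

pumpkin purée: 42 g; raisins: 25 tbsp; peanut butter: 583 g; milk: 500 g; cake flour: 28 g; maple syrup: 58 mL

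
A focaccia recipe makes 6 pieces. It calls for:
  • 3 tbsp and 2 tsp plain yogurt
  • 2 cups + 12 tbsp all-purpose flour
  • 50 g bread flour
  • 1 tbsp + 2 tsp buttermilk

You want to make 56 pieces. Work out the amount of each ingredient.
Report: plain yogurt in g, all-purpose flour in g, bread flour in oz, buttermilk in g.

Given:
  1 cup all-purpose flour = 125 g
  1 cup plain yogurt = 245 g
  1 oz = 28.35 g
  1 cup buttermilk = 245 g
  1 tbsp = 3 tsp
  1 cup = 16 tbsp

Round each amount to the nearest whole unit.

plain yogurt: 524 g; all-purpose flour: 3208 g; bread flour: 16 oz; buttermilk: 238 g

Scaling factor: 56/6 = 28/3.
plain yogurt: (3 tbsp + 2 tsp = 11/3 tbsp) × 28/3 ÷ 16 tbsp/cup × 245 g/cup ≈ 524 g
all-purpose flour: (2 cup + 12 tbsp = 2.75 cup) × 28/3 × 125 g/cup ≈ 3208 g
bread flour: 50 g × 28/3 ÷ 28.35 g/oz ≈ 16 oz
buttermilk: (1 tbsp + 2 tsp = 5/3 tbsp) × 28/3 ÷ 16 tbsp/cup × 245 g/cup ≈ 238 g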